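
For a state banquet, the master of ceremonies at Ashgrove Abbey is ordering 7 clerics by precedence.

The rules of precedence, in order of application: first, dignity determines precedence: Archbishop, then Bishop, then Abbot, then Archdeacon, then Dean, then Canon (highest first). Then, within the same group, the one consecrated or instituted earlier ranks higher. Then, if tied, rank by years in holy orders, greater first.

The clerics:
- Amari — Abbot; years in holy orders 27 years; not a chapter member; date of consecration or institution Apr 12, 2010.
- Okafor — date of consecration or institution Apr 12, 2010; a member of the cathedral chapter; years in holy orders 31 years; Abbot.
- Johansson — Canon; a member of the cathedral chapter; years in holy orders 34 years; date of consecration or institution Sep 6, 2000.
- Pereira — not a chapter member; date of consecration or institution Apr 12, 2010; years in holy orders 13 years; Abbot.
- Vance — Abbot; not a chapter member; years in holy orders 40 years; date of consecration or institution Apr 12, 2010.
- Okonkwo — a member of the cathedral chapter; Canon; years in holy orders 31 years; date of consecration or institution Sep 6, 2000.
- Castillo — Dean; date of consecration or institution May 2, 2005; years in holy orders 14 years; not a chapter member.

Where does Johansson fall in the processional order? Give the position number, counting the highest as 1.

By dignity: Vance, Okafor, Amari and Pereira (Abbot); then Castillo (Dean); then Johansson and Okonkwo (Canon).
Vance, Okafor, Amari and Pereira all have date of consecration or institution Apr 12, 2010, so the next rule applies.
Among Vance, Okafor, Amari and Pereira, by years in holy orders (higher first): Vance (40 years) before Okafor (31 years) before Amari (27 years) before Pereira (13 years).
Johansson and Okonkwo both have date of consecration or institution Sep 6, 2000, so the next rule applies.
Among Johansson and Okonkwo, by years in holy orders (higher first): Johansson (34 years) before Okonkwo (31 years).
Order: Vance, Okafor, Amari, Pereira, Castillo, Johansson, Okonkwo. So position 6.

6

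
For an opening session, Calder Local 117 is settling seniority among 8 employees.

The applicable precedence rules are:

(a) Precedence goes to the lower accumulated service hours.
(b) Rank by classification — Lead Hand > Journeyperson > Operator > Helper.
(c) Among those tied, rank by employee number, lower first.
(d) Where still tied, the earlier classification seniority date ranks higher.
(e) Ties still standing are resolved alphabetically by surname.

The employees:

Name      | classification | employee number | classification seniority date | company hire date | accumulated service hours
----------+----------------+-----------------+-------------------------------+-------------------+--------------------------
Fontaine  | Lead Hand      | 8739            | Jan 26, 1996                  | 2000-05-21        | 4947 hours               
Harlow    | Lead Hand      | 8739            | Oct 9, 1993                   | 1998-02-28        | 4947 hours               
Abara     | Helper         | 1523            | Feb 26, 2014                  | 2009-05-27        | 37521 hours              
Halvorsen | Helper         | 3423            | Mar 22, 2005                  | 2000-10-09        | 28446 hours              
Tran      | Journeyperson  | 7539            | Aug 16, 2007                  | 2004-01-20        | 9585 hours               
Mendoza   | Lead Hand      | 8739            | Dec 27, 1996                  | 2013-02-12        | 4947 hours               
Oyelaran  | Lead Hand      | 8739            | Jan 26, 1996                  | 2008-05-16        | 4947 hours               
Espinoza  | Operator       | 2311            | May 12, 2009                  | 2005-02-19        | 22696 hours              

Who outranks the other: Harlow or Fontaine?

By accumulated service hours (lower first): Harlow, Fontaine, Oyelaran and Mendoza (each 4947 hours); then Tran (9585 hours); then Espinoza (22696 hours); then Halvorsen (28446 hours); then Abara (37521 hours).
Harlow, Fontaine, Oyelaran and Mendoza are each Lead Hand, so the next rule applies.
Harlow, Fontaine, Oyelaran and Mendoza all have employee number 8739, so the next rule applies.
Among Harlow, Fontaine, Oyelaran and Mendoza, by classification seniority date (earlier first): Harlow (Oct 9, 1993) before Fontaine and Oyelaran (Jan 26, 1996) before Mendoza (Dec 27, 1996).
Among Fontaine and Oyelaran, alphabetically by surname: Fontaine before Oyelaran.
So Harlow takes precedence.

Harlow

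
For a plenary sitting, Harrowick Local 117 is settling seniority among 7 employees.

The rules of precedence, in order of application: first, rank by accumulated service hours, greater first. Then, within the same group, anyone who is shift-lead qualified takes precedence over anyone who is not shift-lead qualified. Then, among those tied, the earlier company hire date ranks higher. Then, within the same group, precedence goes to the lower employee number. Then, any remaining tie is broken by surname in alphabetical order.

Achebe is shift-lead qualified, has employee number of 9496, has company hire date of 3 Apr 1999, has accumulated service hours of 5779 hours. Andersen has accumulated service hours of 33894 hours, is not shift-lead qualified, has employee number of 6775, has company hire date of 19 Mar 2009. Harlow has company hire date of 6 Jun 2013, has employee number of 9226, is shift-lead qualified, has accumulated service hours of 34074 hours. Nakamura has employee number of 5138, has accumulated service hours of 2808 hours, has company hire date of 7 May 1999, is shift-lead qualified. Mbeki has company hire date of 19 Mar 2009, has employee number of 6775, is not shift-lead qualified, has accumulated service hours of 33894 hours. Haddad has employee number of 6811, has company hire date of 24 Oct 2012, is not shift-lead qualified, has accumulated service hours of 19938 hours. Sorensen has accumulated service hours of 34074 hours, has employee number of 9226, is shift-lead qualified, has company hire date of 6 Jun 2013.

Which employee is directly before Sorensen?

Harlow

By accumulated service hours (higher first): Harlow and Sorensen (both 34074 hours); then Andersen and Mbeki (both 33894 hours); then Haddad (19938 hours); then Achebe (5779 hours); then Nakamura (2808 hours).
Harlow and Sorensen are each shift-lead qualified, so the next rule applies.
Harlow and Sorensen both have company hire date 6 Jun 2013, so the next rule applies.
Harlow and Sorensen both have employee number 9226, so the next rule applies.
Among Harlow and Sorensen, alphabetically by surname: Harlow before Sorensen.
Andersen and Mbeki are each not shift-lead qualified, so the next rule applies.
Andersen and Mbeki both have company hire date 19 Mar 2009, so the next rule applies.
Andersen and Mbeki both have employee number 6775, so the next rule applies.
Among Andersen and Mbeki, alphabetically by surname: Andersen before Mbeki.
Order: Harlow, Sorensen, Andersen, Mbeki, Haddad, Achebe, Nakamura.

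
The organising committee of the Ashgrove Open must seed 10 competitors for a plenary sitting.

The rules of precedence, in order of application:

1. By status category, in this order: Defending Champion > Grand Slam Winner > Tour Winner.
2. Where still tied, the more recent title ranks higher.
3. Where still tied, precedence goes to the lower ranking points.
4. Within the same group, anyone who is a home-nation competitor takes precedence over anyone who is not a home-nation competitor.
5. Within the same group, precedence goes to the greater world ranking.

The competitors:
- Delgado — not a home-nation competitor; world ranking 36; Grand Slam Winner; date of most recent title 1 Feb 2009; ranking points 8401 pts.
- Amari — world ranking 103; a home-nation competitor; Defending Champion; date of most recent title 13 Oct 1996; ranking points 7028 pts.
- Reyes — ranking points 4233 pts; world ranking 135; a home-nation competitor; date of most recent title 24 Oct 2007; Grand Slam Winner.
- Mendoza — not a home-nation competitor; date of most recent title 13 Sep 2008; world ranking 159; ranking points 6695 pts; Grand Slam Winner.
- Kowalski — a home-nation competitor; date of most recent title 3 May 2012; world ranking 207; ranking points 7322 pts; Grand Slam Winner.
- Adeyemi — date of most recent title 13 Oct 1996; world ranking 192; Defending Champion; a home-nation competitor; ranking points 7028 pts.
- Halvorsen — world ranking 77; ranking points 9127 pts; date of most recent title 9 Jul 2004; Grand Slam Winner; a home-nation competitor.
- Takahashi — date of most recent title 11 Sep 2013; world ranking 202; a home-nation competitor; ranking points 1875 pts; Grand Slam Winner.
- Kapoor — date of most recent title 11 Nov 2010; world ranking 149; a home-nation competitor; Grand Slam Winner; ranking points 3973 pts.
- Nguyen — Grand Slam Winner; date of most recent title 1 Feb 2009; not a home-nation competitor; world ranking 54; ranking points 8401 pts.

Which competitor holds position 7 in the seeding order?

Delgado

By status category: Adeyemi and Amari (Defending Champion); then Takahashi, Kowalski, Kapoor, Nguyen, Delgado, Mendoza, Reyes and Halvorsen (Grand Slam Winner).
Adeyemi and Amari both have date of most recent title 13 Oct 1996, so the next rule applies.
Adeyemi and Amari both have ranking points 7028 pts, so the next rule applies.
Adeyemi and Amari are each a home-nation competitor, so the next rule applies.
Among Adeyemi and Amari, by world ranking (higher first): Adeyemi (192) before Amari (103).
Among Takahashi, Kowalski, Kapoor, Nguyen, Delgado, Mendoza, Reyes and Halvorsen, by date of most recent title (later first): Takahashi (11 Sep 2013) before Kowalski (3 May 2012) before Kapoor (11 Nov 2010) before Nguyen and Delgado (1 Feb 2009) before Mendoza (13 Sep 2008) before Reyes (24 Oct 2007) before Halvorsen (9 Jul 2004).
Nguyen and Delgado both have ranking points 8401 pts, so the next rule applies.
Nguyen and Delgado are each not a home-nation competitor, so the next rule applies.
Among Nguyen and Delgado, by world ranking (higher first): Nguyen (54) before Delgado (36).
Order: Adeyemi, Amari, Takahashi, Kowalski, Kapoor, Nguyen, Delgado, Mendoza, Reyes, Halvorsen.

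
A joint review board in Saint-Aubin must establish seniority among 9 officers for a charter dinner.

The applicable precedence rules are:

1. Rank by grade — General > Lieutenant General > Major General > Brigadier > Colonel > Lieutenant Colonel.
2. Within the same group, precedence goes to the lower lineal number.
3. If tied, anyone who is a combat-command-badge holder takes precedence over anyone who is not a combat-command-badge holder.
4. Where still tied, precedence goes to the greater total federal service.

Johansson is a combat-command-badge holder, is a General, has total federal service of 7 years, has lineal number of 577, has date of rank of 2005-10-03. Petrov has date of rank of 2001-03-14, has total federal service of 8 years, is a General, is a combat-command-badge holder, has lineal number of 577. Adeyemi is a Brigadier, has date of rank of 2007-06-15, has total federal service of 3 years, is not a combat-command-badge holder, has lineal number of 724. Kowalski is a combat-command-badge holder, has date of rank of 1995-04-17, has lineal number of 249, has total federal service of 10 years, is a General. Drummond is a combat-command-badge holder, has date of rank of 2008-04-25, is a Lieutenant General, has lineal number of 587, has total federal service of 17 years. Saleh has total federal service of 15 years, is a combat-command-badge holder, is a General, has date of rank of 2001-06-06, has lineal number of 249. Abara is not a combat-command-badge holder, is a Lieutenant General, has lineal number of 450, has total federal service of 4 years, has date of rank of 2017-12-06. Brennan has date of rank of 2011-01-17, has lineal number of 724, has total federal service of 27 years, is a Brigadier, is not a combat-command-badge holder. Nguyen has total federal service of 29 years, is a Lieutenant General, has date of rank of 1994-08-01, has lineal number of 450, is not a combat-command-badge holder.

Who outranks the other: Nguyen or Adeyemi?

By grade: Saleh, Kowalski, Petrov and Johansson (General); then Nguyen, Abara and Drummond (Lieutenant General); then Brennan and Adeyemi (Brigadier).
Among Saleh, Kowalski, Petrov and Johansson, by lineal number (lower first): Saleh and Kowalski (249) before Petrov and Johansson (577).
Saleh and Kowalski are each a combat-command-badge holder, so the next rule applies.
Among Saleh and Kowalski, by total federal service (higher first): Saleh (15 years) before Kowalski (10 years).
Petrov and Johansson are each a combat-command-badge holder, so the next rule applies.
Among Petrov and Johansson, by total federal service (higher first): Petrov (8 years) before Johansson (7 years).
Among Nguyen, Abara and Drummond, by lineal number (lower first): Nguyen and Abara (450) before Drummond (587).
Nguyen and Abara are each not a combat-command-badge holder, so the next rule applies.
Among Nguyen and Abara, by total federal service (higher first): Nguyen (29 years) before Abara (4 years).
Brennan and Adeyemi both have lineal number 724, so the next rule applies.
Brennan and Adeyemi are each not a combat-command-badge holder, so the next rule applies.
Among Brennan and Adeyemi, by total federal service (higher first): Brennan (27 years) before Adeyemi (3 years).
So Nguyen takes precedence.

Nguyen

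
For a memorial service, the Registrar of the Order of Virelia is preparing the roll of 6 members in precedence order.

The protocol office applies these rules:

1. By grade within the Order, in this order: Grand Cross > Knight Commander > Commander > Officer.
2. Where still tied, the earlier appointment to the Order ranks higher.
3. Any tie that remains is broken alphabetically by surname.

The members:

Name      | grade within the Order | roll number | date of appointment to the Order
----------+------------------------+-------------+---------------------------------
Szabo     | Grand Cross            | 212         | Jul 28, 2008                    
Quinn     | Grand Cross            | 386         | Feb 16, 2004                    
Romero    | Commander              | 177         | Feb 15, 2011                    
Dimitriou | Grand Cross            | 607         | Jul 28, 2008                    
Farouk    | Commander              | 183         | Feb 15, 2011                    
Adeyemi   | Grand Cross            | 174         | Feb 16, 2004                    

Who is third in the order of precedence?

By grade within the Order: Adeyemi, Quinn, Dimitriou and Szabo (Grand Cross); then Farouk and Romero (Commander).
Among Adeyemi, Quinn, Dimitriou and Szabo, by date of appointment to the Order (earlier first): Adeyemi and Quinn (Feb 16, 2004) before Dimitriou and Szabo (Jul 28, 2008).
Among Adeyemi and Quinn, alphabetically by surname: Adeyemi before Quinn.
Among Dimitriou and Szabo, alphabetically by surname: Dimitriou before Szabo.
Farouk and Romero both have date of appointment to the Order Feb 15, 2011, so the next rule applies.
Among Farouk and Romero, alphabetically by surname: Farouk before Romero.
Order: Adeyemi, Quinn, Dimitriou, Szabo, Farouk, Romero.

Dimitriou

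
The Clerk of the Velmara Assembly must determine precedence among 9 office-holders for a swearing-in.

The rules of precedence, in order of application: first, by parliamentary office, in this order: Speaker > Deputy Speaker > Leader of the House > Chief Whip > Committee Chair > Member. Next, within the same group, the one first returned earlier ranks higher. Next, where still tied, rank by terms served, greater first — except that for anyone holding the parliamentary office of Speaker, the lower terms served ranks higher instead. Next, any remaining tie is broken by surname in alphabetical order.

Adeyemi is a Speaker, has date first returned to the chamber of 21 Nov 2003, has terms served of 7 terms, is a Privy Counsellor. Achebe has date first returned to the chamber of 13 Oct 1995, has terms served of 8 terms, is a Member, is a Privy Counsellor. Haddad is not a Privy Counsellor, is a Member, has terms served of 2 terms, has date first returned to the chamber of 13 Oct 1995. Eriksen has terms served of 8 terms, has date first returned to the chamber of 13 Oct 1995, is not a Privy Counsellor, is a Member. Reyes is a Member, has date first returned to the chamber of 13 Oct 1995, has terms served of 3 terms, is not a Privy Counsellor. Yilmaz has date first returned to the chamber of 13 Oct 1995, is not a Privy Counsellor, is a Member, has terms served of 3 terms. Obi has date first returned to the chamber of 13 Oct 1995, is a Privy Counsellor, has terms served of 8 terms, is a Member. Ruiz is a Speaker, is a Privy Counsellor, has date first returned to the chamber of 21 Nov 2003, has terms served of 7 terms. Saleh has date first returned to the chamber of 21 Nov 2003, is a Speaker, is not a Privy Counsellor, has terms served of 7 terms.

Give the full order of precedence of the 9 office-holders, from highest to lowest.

By parliamentary office: Adeyemi, Ruiz and Saleh (Speaker); then Achebe, Eriksen, Obi, Reyes, Yilmaz and Haddad (Member).
Adeyemi, Ruiz and Saleh all have date first returned to the chamber 21 Nov 2003, so the next rule applies.
Adeyemi, Ruiz and Saleh all have terms served 7 terms, so the next rule applies.
Among Adeyemi, Ruiz and Saleh, alphabetically by surname: Adeyemi before Ruiz before Saleh.
Achebe, Eriksen, Obi, Reyes, Yilmaz and Haddad all have date first returned to the chamber 13 Oct 1995, so the next rule applies.
Among Achebe, Eriksen, Obi, Reyes, Yilmaz and Haddad, by terms served (higher first): Achebe, Eriksen and Obi (8 terms) before Reyes and Yilmaz (3 terms) before Haddad (2 terms).
Among Achebe, Eriksen and Obi, alphabetically by surname: Achebe before Eriksen before Obi.
Among Reyes and Yilmaz, alphabetically by surname: Reyes before Yilmaz.
Full order: Adeyemi, Ruiz, Saleh, Achebe, Eriksen, Obi, Reyes, Yilmaz, Haddad.

Adeyemi, Ruiz, Saleh, Achebe, Eriksen, Obi, Reyes, Yilmaz, Haddad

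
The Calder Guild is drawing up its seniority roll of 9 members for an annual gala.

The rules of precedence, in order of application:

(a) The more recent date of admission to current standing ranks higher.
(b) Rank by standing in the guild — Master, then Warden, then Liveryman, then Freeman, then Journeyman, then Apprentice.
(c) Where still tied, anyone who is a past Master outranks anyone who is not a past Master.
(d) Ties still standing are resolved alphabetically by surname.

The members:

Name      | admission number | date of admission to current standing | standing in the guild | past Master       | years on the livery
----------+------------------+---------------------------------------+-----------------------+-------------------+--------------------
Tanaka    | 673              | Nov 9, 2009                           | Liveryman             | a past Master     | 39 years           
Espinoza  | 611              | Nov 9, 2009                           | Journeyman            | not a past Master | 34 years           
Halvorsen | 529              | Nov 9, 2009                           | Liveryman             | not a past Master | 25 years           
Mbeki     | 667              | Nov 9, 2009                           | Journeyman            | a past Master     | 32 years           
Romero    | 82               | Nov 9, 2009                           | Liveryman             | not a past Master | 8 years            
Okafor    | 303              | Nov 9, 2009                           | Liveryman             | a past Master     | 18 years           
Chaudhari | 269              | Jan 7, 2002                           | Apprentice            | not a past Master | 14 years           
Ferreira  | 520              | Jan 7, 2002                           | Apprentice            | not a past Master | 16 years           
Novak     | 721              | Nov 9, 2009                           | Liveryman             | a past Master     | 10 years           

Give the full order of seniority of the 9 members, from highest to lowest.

By date of admission to current standing (later first): Novak, Okafor, Tanaka, Halvorsen, Romero, Mbeki and Espinoza (each Nov 9, 2009); then Chaudhari and Ferreira (both Jan 7, 2002).
Among Novak, Okafor, Tanaka, Halvorsen, Romero, Mbeki and Espinoza, by standing in the guild: Novak, Okafor, Tanaka, Halvorsen and Romero (Liveryman) before Mbeki and Espinoza (Journeyman).
Among Novak, Okafor, Tanaka, Halvorsen and Romero, a past Master before not a past Master: Novak, Okafor and Tanaka (a past Master) before Halvorsen and Romero (not a past Master).
Among Novak, Okafor and Tanaka, alphabetically by surname: Novak before Okafor before Tanaka.
Among Halvorsen and Romero, alphabetically by surname: Halvorsen before Romero.
Among Mbeki and Espinoza, a past Master before not a past Master: Mbeki (a past Master) before Espinoza (not a past Master).
Chaudhari and Ferreira are each Apprentice, so the next rule applies.
Chaudhari and Ferreira are each not a past Master, so the next rule applies.
Among Chaudhari and Ferreira, alphabetically by surname: Chaudhari before Ferreira.
Full order: Novak, Okafor, Tanaka, Halvorsen, Romero, Mbeki, Espinoza, Chaudhari, Ferreira.

Novak, Okafor, Tanaka, Halvorsen, Romero, Mbeki, Espinoza, Chaudhari, Ferreira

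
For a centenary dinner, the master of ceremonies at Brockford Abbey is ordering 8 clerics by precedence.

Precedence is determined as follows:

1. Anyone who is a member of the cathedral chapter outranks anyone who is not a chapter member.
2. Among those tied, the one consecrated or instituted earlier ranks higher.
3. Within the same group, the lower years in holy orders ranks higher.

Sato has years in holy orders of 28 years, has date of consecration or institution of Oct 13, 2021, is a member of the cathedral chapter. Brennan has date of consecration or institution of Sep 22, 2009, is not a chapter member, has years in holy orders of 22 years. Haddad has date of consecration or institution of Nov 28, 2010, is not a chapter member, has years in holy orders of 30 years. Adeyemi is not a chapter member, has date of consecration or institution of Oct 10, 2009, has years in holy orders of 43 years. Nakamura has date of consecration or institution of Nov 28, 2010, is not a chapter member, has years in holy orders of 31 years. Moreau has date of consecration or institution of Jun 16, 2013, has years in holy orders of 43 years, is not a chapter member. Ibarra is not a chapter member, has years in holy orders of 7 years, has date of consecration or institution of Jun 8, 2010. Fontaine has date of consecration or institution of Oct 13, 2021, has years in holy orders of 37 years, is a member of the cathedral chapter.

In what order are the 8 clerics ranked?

Sato, Fontaine, Brennan, Adeyemi, Ibarra, Haddad, Nakamura, Moreau

By the first rule: Sato and Fontaine (both a member of the cathedral chapter); then Brennan, Adeyemi, Ibarra, Haddad, Nakamura and Moreau (each not a chapter member).
Sato and Fontaine both have date of consecration or institution Oct 13, 2021, so the next rule applies.
Among Sato and Fontaine, by years in holy orders (lower first): Sato (28 years) before Fontaine (37 years).
Among Brennan, Adeyemi, Ibarra, Haddad, Nakamura and Moreau, by date of consecration or institution (earlier first): Brennan (Sep 22, 2009) before Adeyemi (Oct 10, 2009) before Ibarra (Jun 8, 2010) before Haddad and Nakamura (Nov 28, 2010) before Moreau (Jun 16, 2013).
Among Haddad and Nakamura, by years in holy orders (lower first): Haddad (30 years) before Nakamura (31 years).
Full order: Sato, Fontaine, Brennan, Adeyemi, Ibarra, Haddad, Nakamura, Moreau.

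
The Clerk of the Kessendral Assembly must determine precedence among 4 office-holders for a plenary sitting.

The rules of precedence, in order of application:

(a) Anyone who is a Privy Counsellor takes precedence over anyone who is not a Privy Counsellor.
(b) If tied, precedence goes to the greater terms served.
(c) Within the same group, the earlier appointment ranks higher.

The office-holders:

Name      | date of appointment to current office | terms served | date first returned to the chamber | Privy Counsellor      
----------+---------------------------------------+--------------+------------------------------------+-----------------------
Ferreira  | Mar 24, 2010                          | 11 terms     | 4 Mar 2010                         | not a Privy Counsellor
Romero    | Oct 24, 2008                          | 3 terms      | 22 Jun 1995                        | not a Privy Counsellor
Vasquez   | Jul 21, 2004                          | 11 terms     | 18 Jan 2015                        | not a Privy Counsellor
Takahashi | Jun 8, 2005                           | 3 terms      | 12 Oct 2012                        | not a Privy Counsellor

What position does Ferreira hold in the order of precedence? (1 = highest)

By the first rule: Vasquez, Ferreira, Takahashi and Romero (each not a Privy Counsellor).
Among Vasquez, Ferreira, Takahashi and Romero, by terms served (higher first): Vasquez and Ferreira (11 terms) before Takahashi and Romero (3 terms).
Among Vasquez and Ferreira, by date of appointment to current office (earlier first): Vasquez (Jul 21, 2004) before Ferreira (Mar 24, 2010).
Among Takahashi and Romero, by date of appointment to current office (earlier first): Takahashi (Jun 8, 2005) before Romero (Oct 24, 2008).
Order: Vasquez, Ferreira, Takahashi, Romero. So position 2.

2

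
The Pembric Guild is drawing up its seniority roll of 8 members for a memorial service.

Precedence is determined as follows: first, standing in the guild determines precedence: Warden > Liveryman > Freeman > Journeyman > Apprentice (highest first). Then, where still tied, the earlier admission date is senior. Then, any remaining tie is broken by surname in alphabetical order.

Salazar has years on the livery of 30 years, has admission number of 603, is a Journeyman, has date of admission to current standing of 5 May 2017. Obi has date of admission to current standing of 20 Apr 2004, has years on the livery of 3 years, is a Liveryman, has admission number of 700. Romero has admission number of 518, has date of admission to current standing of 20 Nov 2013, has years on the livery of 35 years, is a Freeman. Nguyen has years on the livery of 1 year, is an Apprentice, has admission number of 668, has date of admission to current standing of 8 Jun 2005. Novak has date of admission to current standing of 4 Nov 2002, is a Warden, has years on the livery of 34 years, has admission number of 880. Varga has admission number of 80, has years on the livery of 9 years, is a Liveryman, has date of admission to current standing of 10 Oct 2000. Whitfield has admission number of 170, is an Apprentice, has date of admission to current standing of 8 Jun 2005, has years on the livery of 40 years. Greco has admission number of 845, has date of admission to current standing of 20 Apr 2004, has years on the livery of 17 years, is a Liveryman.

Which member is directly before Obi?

Greco

By standing in the guild: Novak (Warden); then Varga, Greco and Obi (Liveryman); then Romero (Freeman); then Salazar (Journeyman); then Nguyen and Whitfield (Apprentice).
Among Varga, Greco and Obi, by date of admission to current standing (earlier first): Varga (10 Oct 2000) before Greco and Obi (20 Apr 2004).
Among Greco and Obi, alphabetically by surname: Greco before Obi.
Nguyen and Whitfield both have date of admission to current standing 8 Jun 2005, so the next rule applies.
Among Nguyen and Whitfield, alphabetically by surname: Nguyen before Whitfield.
Order: Novak, Varga, Greco, Obi, Romero, Salazar, Nguyen, Whitfield.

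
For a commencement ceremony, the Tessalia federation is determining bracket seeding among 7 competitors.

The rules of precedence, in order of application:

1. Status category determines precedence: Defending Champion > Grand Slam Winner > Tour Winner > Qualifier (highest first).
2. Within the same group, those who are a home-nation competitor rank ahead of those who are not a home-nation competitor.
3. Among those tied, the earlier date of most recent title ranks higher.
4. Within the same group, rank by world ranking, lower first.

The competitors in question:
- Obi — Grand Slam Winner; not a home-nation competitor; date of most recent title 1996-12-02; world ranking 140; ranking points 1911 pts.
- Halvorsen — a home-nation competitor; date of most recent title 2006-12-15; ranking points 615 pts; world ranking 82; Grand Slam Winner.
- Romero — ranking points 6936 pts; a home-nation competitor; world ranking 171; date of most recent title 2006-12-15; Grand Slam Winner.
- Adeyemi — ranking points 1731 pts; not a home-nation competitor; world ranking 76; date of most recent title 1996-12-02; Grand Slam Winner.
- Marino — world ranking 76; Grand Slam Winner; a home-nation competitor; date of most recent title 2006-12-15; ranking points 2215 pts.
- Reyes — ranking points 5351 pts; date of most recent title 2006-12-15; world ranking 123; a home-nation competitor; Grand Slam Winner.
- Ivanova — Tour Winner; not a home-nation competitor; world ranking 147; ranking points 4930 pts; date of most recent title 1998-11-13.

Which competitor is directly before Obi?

By status category: Marino, Halvorsen, Reyes, Romero, Adeyemi and Obi (Grand Slam Winner); then Ivanova (Tour Winner).
Among Marino, Halvorsen, Reyes, Romero, Adeyemi and Obi, a home-nation competitor before not a home-nation competitor: Marino, Halvorsen, Reyes and Romero (a home-nation competitor) before Adeyemi and Obi (not a home-nation competitor).
Marino, Halvorsen, Reyes and Romero all have date of most recent title 2006-12-15, so the next rule applies.
Among Marino, Halvorsen, Reyes and Romero, by world ranking (lower first): Marino (76) before Halvorsen (82) before Reyes (123) before Romero (171).
Adeyemi and Obi both have date of most recent title 1996-12-02, so the next rule applies.
Among Adeyemi and Obi, by world ranking (lower first): Adeyemi (76) before Obi (140).
Order: Marino, Halvorsen, Reyes, Romero, Adeyemi, Obi, Ivanova.

Adeyemi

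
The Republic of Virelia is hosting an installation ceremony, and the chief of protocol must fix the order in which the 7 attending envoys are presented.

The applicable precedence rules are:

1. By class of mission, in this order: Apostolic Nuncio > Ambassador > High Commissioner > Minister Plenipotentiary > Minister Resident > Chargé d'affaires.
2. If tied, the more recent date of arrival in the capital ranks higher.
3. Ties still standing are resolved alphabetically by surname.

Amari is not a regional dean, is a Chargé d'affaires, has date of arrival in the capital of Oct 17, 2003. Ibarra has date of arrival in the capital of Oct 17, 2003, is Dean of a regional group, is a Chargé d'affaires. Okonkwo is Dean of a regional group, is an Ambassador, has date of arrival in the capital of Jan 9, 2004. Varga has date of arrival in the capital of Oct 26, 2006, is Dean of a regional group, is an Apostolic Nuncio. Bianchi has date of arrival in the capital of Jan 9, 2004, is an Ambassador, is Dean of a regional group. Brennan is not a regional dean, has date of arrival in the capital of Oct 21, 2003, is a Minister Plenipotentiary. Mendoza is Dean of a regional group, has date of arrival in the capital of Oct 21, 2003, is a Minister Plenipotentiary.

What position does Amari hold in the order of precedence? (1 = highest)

By class of mission: Varga (Apostolic Nuncio); then Bianchi and Okonkwo (Ambassador); then Brennan and Mendoza (Minister Plenipotentiary); then Amari and Ibarra (Chargé d'affaires).
Bianchi and Okonkwo both have date of arrival in the capital Jan 9, 2004, so the next rule applies.
Among Bianchi and Okonkwo, alphabetically by surname: Bianchi before Okonkwo.
Brennan and Mendoza both have date of arrival in the capital Oct 21, 2003, so the next rule applies.
Among Brennan and Mendoza, alphabetically by surname: Brennan before Mendoza.
Amari and Ibarra both have date of arrival in the capital Oct 17, 2003, so the next rule applies.
Among Amari and Ibarra, alphabetically by surname: Amari before Ibarra.
Order: Varga, Bianchi, Okonkwo, Brennan, Mendoza, Amari, Ibarra. So position 6.

6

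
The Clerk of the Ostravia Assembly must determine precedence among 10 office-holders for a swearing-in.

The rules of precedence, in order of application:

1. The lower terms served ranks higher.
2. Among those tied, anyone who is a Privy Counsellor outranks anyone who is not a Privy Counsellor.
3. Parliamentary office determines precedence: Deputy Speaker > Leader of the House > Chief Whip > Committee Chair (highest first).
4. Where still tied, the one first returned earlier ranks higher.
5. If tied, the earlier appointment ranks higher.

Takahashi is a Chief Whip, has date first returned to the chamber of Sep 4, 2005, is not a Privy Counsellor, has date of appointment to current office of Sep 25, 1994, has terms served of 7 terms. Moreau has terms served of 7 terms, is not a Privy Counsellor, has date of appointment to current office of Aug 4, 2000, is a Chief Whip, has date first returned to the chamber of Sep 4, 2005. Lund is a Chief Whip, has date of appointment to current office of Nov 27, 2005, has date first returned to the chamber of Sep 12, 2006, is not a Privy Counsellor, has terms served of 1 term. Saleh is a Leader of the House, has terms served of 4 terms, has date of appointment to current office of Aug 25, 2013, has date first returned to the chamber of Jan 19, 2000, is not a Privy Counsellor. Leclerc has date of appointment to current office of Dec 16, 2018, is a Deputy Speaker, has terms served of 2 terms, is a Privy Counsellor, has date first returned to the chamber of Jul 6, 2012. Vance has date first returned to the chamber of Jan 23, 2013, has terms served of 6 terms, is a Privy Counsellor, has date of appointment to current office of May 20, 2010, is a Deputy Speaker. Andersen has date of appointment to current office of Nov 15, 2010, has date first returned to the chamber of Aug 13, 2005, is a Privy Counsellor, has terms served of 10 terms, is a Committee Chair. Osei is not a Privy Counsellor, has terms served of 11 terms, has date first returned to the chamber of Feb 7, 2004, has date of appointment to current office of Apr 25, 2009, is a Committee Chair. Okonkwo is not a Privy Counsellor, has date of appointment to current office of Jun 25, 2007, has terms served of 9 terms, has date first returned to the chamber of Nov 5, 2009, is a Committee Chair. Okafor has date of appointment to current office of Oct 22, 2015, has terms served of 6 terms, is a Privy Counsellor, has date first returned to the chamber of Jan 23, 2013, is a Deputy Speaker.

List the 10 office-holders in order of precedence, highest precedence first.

By terms served (lower first): Lund (1 term); then Leclerc (2 terms); then Saleh (4 terms); then Vance and Okafor (both 6 terms); then Takahashi and Moreau (both 7 terms); then Okonkwo (9 terms); then Andersen (10 terms); then Osei (11 terms).
Vance and Okafor are each a Privy Counsellor, so the next rule applies.
Vance and Okafor are each Deputy Speaker, so the next rule applies.
Vance and Okafor both have date first returned to the chamber Jan 23, 2013, so the next rule applies.
Among Vance and Okafor, by date of appointment to current office (earlier first): Vance (May 20, 2010) before Okafor (Oct 22, 2015).
Takahashi and Moreau are each not a Privy Counsellor, so the next rule applies.
Takahashi and Moreau are each Chief Whip, so the next rule applies.
Takahashi and Moreau both have date first returned to the chamber Sep 4, 2005, so the next rule applies.
Among Takahashi and Moreau, by date of appointment to current office (earlier first): Takahashi (Sep 25, 1994) before Moreau (Aug 4, 2000).
Full order: Lund, Leclerc, Saleh, Vance, Okafor, Takahashi, Moreau, Okonkwo, Andersen, Osei.

Lund, Leclerc, Saleh, Vance, Okafor, Takahashi, Moreau, Okonkwo, Andersen, Osei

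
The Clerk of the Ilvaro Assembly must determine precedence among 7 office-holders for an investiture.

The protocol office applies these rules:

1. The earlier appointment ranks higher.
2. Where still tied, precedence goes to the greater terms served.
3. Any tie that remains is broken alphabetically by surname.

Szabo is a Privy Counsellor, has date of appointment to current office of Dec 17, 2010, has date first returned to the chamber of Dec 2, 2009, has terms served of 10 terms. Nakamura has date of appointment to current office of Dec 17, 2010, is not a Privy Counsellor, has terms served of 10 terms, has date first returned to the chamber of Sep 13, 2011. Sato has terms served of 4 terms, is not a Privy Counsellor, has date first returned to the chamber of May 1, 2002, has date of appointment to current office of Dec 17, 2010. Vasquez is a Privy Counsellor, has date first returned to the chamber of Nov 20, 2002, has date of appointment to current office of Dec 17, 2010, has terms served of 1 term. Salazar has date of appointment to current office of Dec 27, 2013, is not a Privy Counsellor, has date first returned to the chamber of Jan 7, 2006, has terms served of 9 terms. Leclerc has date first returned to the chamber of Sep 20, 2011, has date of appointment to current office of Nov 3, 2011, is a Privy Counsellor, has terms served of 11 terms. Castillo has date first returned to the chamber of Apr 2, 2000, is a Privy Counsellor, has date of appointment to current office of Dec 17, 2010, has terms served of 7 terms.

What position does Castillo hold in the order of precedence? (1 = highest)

3

By date of appointment to current office (earlier first): Nakamura, Szabo, Castillo, Sato and Vasquez (each Dec 17, 2010); then Leclerc (Nov 3, 2011); then Salazar (Dec 27, 2013).
Among Nakamura, Szabo, Castillo, Sato and Vasquez, by terms served (higher first): Nakamura and Szabo (10 terms) before Castillo (7 terms) before Sato (4 terms) before Vasquez (1 term).
Among Nakamura and Szabo, alphabetically by surname: Nakamura before Szabo.
Order: Nakamura, Szabo, Castillo, Sato, Vasquez, Leclerc, Salazar. So position 3.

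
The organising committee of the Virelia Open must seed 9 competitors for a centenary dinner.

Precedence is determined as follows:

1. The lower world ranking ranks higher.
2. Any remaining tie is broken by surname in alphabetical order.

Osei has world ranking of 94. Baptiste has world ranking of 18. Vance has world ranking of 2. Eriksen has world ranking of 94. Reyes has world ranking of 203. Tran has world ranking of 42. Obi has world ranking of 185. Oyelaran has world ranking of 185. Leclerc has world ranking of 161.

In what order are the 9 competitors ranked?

By world ranking (lower first): Vance (2); then Baptiste (18); then Tran (42); then Eriksen and Osei (both 94); then Leclerc (161); then Obi and Oyelaran (both 185); then Reyes (203).
Among Eriksen and Osei, alphabetically by surname: Eriksen before Osei.
Among Obi and Oyelaran, alphabetically by surname: Obi before Oyelaran.
Full order: Vance, Baptiste, Tran, Eriksen, Osei, Leclerc, Obi, Oyelaran, Reyes.

Vance, Baptiste, Tran, Eriksen, Osei, Leclerc, Obi, Oyelaran, Reyes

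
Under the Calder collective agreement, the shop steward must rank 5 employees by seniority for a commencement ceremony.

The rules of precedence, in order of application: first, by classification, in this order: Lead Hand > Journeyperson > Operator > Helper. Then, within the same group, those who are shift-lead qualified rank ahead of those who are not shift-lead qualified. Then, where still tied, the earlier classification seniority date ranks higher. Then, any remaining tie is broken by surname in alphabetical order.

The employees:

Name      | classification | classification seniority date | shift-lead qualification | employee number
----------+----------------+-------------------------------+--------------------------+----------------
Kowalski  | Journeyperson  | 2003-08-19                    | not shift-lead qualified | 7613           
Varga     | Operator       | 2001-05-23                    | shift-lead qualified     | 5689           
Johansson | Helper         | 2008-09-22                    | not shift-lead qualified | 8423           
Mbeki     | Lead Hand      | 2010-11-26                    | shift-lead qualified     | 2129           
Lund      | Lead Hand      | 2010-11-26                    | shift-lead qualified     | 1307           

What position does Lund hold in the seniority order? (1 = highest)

By classification: Lund and Mbeki (Lead Hand); then Kowalski (Journeyperson); then Varga (Operator); then Johansson (Helper).
Lund and Mbeki are each shift-lead qualified, so the next rule applies.
Lund and Mbeki both have classification seniority date 2010-11-26, so the next rule applies.
Among Lund and Mbeki, alphabetically by surname: Lund before Mbeki.
Order: Lund, Mbeki, Kowalski, Varga, Johansson. So position 1.

1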